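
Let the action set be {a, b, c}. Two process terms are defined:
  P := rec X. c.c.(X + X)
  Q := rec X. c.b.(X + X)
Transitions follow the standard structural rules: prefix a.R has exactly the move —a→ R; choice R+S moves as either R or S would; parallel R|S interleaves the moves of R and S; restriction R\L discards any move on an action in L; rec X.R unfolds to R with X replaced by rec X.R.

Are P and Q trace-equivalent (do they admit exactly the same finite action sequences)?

traces(P) ≠ traces(Q) — witness ⟨cc⟩

LTS(P): 3 reachable states
  s0 = rec X. c.c.(X + X) | --c--▸ s1
  s1 = c.((rec X. c.c.(X + X)) + (rec X. c.c.(X + X))) | --c--▸ s2
  s2 = (rec X. c.c.(X + X)) + (rec X. c.c.(X + X)) | --c--▸ s1
LTS(Q): 3 reachable states
  t0 = rec X. c.b.(X + X) | --c--▸ t1
  t1 = b.((rec X. c.b.(X + X)) + (rec X. c.b.(X + X))) | --b--▸ t2
  t2 = (rec X. c.b.(X + X)) + (rec X. c.b.(X + X)) | --c--▸ t1
Trace ⟨cc⟩ through P, begin at {s0}:
  after c @ step 1: {s1}
  after c @ step 2: {s2}
  — P admits the full trace.
Trace ⟨cc⟩ through Q, begin at {t0}:
  after c @ step 1: {t1}
  after c @ step 2: ∅ (Q stuck)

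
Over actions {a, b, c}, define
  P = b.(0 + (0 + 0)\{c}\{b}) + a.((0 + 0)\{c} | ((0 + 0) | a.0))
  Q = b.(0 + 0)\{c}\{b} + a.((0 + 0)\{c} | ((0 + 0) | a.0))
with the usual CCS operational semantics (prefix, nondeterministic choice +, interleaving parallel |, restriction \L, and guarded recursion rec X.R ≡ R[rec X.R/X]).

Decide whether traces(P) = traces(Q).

P's transition system — 4 states:
  p0 = b.(0 + (0 + 0)\{c}\{b}) + a.((0 + 0)\{c} | ((0 + 0) | a.0)) ⊢ --a--▸ p1, --b--▸ p2
  p1 = (0 + 0)\{c} | ((0 + 0) | a.0) ⊢ --a--▸ p3
  p2 = 0 + (0 + 0)\{c}\{b} ⊢ (no moves)
  p3 = (0 + 0)\{c} | ((0 + 0) | 0) ⊢ (no moves)
Q's transition system — 4 states:
  q0 = b.(0 + 0)\{c}\{b} + a.((0 + 0)\{c} | ((0 + 0) | a.0)) ⊢ --a--▸ q1, --b--▸ q2
  q1 = (0 + 0)\{c} | ((0 + 0) | a.0) ⊢ --a--▸ q3
  q2 = (0 + 0)\{c}\{b} ⊢ (no moves)
  q3 = (0 + 0)\{c} | ((0 + 0) | 0) ⊢ (no moves)
Bisimilarity quotient blocks:
  B0 = {p0, q0}
  B1 = {p1, q1}
  B2 = {p2, p3, q2, q3}
p0 ∈ B0, q0 ∈ B0 → same block
Bisimilar ⇒ trace-equivalent.

YES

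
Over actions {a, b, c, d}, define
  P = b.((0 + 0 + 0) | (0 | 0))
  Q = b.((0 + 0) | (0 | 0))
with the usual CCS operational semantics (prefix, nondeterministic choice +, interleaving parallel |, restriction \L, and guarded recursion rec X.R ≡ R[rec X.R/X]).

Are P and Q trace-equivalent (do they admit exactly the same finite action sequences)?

traces(P) = traces(Q)

Reachable graph of P (2 states):
  s0 = b.((0 + 0 + 0) | (0 | 0)) has moves --b--▸ s1
  s1 = (0 + 0 + 0) | (0 | 0) has moves ∅
Reachable graph of Q (2 states):
  t0 = b.((0 + 0) | (0 | 0)) has moves --b--▸ t1
  t1 = (0 + 0) | (0 | 0) has moves ∅
Coarsest stable partition (strong bisimilarity classes):
  B0 = {s0, t0}
  B1 = {s1, t1}
s0 ∈ B0, t0 ∈ B0 → same block
Bisimilar ⇒ trace-equivalent.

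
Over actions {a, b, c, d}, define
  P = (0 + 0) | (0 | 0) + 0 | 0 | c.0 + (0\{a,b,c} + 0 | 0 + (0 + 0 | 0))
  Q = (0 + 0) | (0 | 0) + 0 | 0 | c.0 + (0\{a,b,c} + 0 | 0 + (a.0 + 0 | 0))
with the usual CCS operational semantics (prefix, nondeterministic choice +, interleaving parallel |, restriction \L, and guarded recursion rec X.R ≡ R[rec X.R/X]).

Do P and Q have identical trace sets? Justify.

Reachable graph of P (2 states):
  s0 = (0 + 0) | (0 | 0) + 0 | 0 | c.0 + (0\{a,b,c} + 0 | 0 + (0 + 0 | 0)) has moves =c=> s1
  s1 = 0 | 0 | 0 has moves deadlocked
Reachable graph of Q (3 states):
  t0 = (0 + 0) | (0 | 0) + 0 | 0 | c.0 + (0\{a,b,c} + 0 | 0 + (a.0 + 0 | 0)) has moves =a=> t1, =c=> t2
  t1 = 0 has moves deadlocked
  t2 = 0 | 0 | 0 has moves deadlocked
Executing a from Q (initial set {t0}):
  [1] a ⇒ {t1}
  Q completes σ.
Executing a from P (initial set {s0}):
  [1] a ⇒ ∅ (P stuck)

traces(P) ≠ traces(Q) — witness ⟨a⟩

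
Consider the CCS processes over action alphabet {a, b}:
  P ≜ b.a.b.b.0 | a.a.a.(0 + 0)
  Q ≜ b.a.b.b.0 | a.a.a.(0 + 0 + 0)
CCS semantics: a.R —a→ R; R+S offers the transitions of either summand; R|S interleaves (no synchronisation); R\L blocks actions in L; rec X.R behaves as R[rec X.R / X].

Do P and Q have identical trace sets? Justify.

LTS(P): 20 reachable states
  m0 = b.a.b.b.0 | a.a.a.(0 + 0) | --a--▸ m1, --b--▸ m2
  m1 = b.a.b.b.0 | a.a.(0 + 0) | --a--▸ m3, --b--▸ m4
  m2 = a.b.b.0 | a.a.a.(0 + 0) | --a--▸ m4, --a--▸ m5
  m3 = b.a.b.b.0 | a.(0 + 0) | --a--▸ m6, --b--▸ m7
  m4 = a.b.b.0 | a.a.(0 + 0) | --a--▸ m7, --a--▸ m8
  m5 = b.b.0 | a.a.a.(0 + 0) | --a--▸ m8, --b--▸ m9
  m6 = b.a.b.b.0 | (0 + 0) | --b--▸ m10
  m7 = a.b.b.0 | a.(0 + 0) | --a--▸ m10, --a--▸ m11
  m8 = b.b.0 | a.a.(0 + 0) | --a--▸ m11, --b--▸ m12
  m9 = b.0 | a.a.a.(0 + 0) | --a--▸ m12, --b--▸ m13
  m10 = a.b.b.0 | (0 + 0) | --a--▸ m14
  m11 = b.b.0 | a.(0 + 0) | --a--▸ m14, --b--▸ m15
  m12 = b.0 | a.a.(0 + 0) | --a--▸ m15, --b--▸ m16
  m13 = 0 | a.a.a.(0 + 0) | --a--▸ m16
  m14 = b.b.0 | (0 + 0) | --b--▸ m17
  m15 = b.0 | a.(0 + 0) | --a--▸ m17, --b--▸ m18
  m16 = 0 | a.a.(0 + 0) | --a--▸ m18
  m17 = b.0 | (0 + 0) | --b--▸ m19
  m18 = 0 | a.(0 + 0) | --a--▸ m19
  m19 = 0 | (0 + 0) | ∅
LTS(Q): 20 reachable states
  n0 = b.a.b.b.0 | a.a.a.(0 + 0 + 0) | --a--▸ n1, --b--▸ n2
  n1 = b.a.b.b.0 | a.a.(0 + 0 + 0) | --a--▸ n3, --b--▸ n4
  n2 = a.b.b.0 | a.a.a.(0 + 0 + 0) | --a--▸ n4, --a--▸ n5
  n3 = b.a.b.b.0 | a.(0 + 0 + 0) | --a--▸ n6, --b--▸ n7
  n4 = a.b.b.0 | a.a.(0 + 0 + 0) | --a--▸ n7, --a--▸ n8
  n5 = b.b.0 | a.a.a.(0 + 0 + 0) | --a--▸ n8, --b--▸ n9
  n6 = b.a.b.b.0 | (0 + 0 + 0) | --b--▸ n10
  n7 = a.b.b.0 | a.(0 + 0 + 0) | --a--▸ n10, --a--▸ n11
  n8 = b.b.0 | a.a.(0 + 0 + 0) | --a--▸ n11, --b--▸ n12
  n9 = b.0 | a.a.a.(0 + 0 + 0) | --a--▸ n12, --b--▸ n13
  n10 = a.b.b.0 | (0 + 0 + 0) | --a--▸ n14
  n11 = b.b.0 | a.(0 + 0 + 0) | --a--▸ n14, --b--▸ n15
  n12 = b.0 | a.a.(0 + 0 + 0) | --a--▸ n15, --b--▸ n16
  n13 = 0 | a.a.a.(0 + 0 + 0) | --a--▸ n16
  n14 = b.b.0 | (0 + 0 + 0) | --b--▸ n17
  n15 = b.0 | a.(0 + 0 + 0) | --a--▸ n17, --b--▸ n18
  n16 = 0 | a.a.(0 + 0 + 0) | --a--▸ n18
  n17 = b.0 | (0 + 0 + 0) | --b--▸ n19
  n18 = 0 | a.(0 + 0 + 0) | --a--▸ n19
  n19 = 0 | (0 + 0 + 0) | ∅
Bisimilarity quotient blocks:
  B0 = {m0, n0}
  B1 = {m1, n1}
  B2 = {m3, n3}
  B3 = {m6, n6}
  B4 = {m10, n10}
  B5 = {m14, n14}
  B6 = {m17, n17}
  B7 = {m19, n19}
  B8 = {m7, n7}
  B9 = {m11, n11}
  B10 = {m15, n15}
  B11 = {m18, n18}
  B12 = {m4, n4}
  B13 = {m8, n8}
  B14 = {m12, n12}
  B15 = {m16, n16}
  B16 = {m2, n2}
  B17 = {m5, n5}
  B18 = {m9, n9}
  B19 = {m13, n13}
m0 ∈ B0, n0 ∈ B0 → same block
Bisimilar ⇒ trace-equivalent.

traces(P) = traces(Q)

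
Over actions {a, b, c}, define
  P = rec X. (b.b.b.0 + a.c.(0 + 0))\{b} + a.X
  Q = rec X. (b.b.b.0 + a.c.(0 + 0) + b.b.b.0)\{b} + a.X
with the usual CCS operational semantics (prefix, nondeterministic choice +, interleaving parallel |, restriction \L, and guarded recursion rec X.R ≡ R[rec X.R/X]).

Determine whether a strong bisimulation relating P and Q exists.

P's transition system — 3 states:
  s0 = rec X. (b.b.b.0 + a.c.(0 + 0))\{b} + a.X → -a-> s0, -a-> s1
  s1 = (c.(0 + 0))\{b} → -c-> s2
  s2 = (0 + 0)\{b} → ∅
Q's transition system — 3 states:
  t0 = rec X. (b.b.b.0 + a.c.(0 + 0) + b.b.b.0)\{b} + a.X → -a-> t0, -a-> t1
  t1 = (c.(0 + 0))\{b} → -c-> t2
  t2 = (0 + 0)\{b} → ∅
Partition-refinement fixed point:
  B0 = {s0, t0}
  B1 = {s1, t1}
  B2 = {s2, t2}
s0 ∈ B0, t0 ∈ B0 → same block

bisimilar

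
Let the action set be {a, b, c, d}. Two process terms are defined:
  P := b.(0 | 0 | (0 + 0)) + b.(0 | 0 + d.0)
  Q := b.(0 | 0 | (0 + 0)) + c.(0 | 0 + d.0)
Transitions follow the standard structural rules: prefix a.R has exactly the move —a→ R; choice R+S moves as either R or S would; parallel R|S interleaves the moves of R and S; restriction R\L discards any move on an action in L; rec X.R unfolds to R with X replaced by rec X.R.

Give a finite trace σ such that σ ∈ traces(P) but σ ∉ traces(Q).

LTS(P): 4 reachable states
  p0 = b.(0 | 0 | (0 + 0)) + b.(0 | 0 + d.0) ⊢ -b-> p1, -b-> p2
  p1 = 0 | 0 + d.0 ⊢ -d-> p3
  p2 = 0 | 0 | (0 + 0) ⊢ stopped
  p3 = 0 ⊢ stopped
LTS(Q): 4 reachable states
  q0 = b.(0 | 0 | (0 + 0)) + c.(0 | 0 + d.0) ⊢ -b-> q1, -c-> q2
  q1 = 0 | 0 | (0 + 0) ⊢ stopped
  q2 = 0 | 0 + d.0 ⊢ -d-> q3
  q3 = 0 ⊢ stopped
Executing bd from P (initial set {p0}):
  after b @ step 1: {p1, p2}
  after d @ step 2: {p3}
  — P admits the full trace.
Executing bd from Q (initial set {q0}):
  after b @ step 1: {q1}
  after d @ step 2: ∅ (Q stuck)

bd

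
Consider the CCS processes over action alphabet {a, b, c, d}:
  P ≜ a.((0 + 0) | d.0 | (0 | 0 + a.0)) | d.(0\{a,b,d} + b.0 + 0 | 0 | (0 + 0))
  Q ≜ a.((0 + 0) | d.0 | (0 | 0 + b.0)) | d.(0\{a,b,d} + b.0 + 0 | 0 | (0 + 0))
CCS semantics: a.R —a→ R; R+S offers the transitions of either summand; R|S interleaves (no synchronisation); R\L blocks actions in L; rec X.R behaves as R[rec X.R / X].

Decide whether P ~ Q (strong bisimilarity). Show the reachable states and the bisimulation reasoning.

LTS(P): 15 reachable states
  p0 = a.((0 + 0) | d.0 | (0 | 0 + a.0)) | d.(0\{a,b,d} + b.0 + 0 | 0 | (0 + 0)) | —a→ p1, —d→ p2
  p1 = (0 + 0) | d.0 | (0 | 0 + a.0) | d.(0\{a,b,d} + b.0 + 0 | 0 | (0 + 0)) | —a→ p3, —d→ p4, —d→ p5
  p2 = a.((0 + 0) | d.0 | (0 | 0 + a.0)) | (0\{a,b,d} + b.0 + 0 | 0 | (0 + 0)) | —a→ p5, —b→ p6
  p3 = (0 + 0) | d.0 | 0 | d.(0\{a,b,d} + b.0 + 0 | 0 | (0 + 0)) | —d→ p7, —d→ p8
  p4 = (0 + 0) | 0 | (0 | 0 + a.0) | d.(0\{a,b,d} + b.0 + 0 | 0 | (0 + 0)) | —a→ p7, —d→ p9
  p5 = (0 + 0) | d.0 | (0 | 0 + a.0) | (0\{a,b,d} + b.0 + 0 | 0 | (0 + 0)) | —a→ p8, —b→ p10, —d→ p9
  p6 = a.((0 + 0) | d.0 | (0 | 0 + a.0)) | 0 | —a→ p10
  p7 = (0 + 0) | 0 | 0 | d.(0\{a,b,d} + b.0 + 0 | 0 | (0 + 0)) | —d→ p11
  p8 = (0 + 0) | d.0 | 0 | (0\{a,b,d} + b.0 + 0 | 0 | (0 + 0)) | —b→ p12, —d→ p11
  p9 = (0 + 0) | 0 | (0 | 0 + a.0) | (0\{a,b,d} + b.0 + 0 | 0 | (0 + 0)) | —a→ p11, —b→ p13
  p10 = (0 + 0) | d.0 | (0 | 0 + a.0) | 0 | —a→ p12, —d→ p13
  p11 = (0 + 0) | 0 | 0 | (0\{a,b,d} + b.0 + 0 | 0 | (0 + 0)) | —b→ p14
  p12 = (0 + 0) | d.0 | 0 | 0 | —d→ p14
  p13 = (0 + 0) | 0 | (0 | 0 + a.0) | 0 | —a→ p14
  p14 = (0 + 0) | 0 | 0 | 0 | stopped
LTS(Q): 15 reachable states
  q0 = a.((0 + 0) | d.0 | (0 | 0 + b.0)) | d.(0\{a,b,d} + b.0 + 0 | 0 | (0 + 0)) | —a→ q1, —d→ q2
  q1 = (0 + 0) | d.0 | (0 | 0 + b.0) | d.(0\{a,b,d} + b.0 + 0 | 0 | (0 + 0)) | —b→ q3, —d→ q4, —d→ q5
  q2 = a.((0 + 0) | d.0 | (0 | 0 + b.0)) | (0\{a,b,d} + b.0 + 0 | 0 | (0 + 0)) | —a→ q5, —b→ q6
  q3 = (0 + 0) | d.0 | 0 | d.(0\{a,b,d} + b.0 + 0 | 0 | (0 + 0)) | —d→ q7, —d→ q8
  q4 = (0 + 0) | 0 | (0 | 0 + b.0) | d.(0\{a,b,d} + b.0 + 0 | 0 | (0 + 0)) | —b→ q7, —d→ q9
  q5 = (0 + 0) | d.0 | (0 | 0 + b.0) | (0\{a,b,d} + b.0 + 0 | 0 | (0 + 0)) | —b→ q10, —b→ q8, —d→ q9
  q6 = a.((0 + 0) | d.0 | (0 | 0 + b.0)) | 0 | —a→ q10
  q7 = (0 + 0) | 0 | 0 | d.(0\{a,b,d} + b.0 + 0 | 0 | (0 + 0)) | —d→ q11
  q8 = (0 + 0) | d.0 | 0 | (0\{a,b,d} + b.0 + 0 | 0 | (0 + 0)) | —b→ q12, —d→ q11
  q9 = (0 + 0) | 0 | (0 | 0 + b.0) | (0\{a,b,d} + b.0 + 0 | 0 | (0 + 0)) | —b→ q11, —b→ q13
  q10 = (0 + 0) | d.0 | (0 | 0 + b.0) | 0 | —b→ q12, —d→ q13
  q11 = (0 + 0) | 0 | 0 | (0\{a,b,d} + b.0 + 0 | 0 | (0 + 0)) | —b→ q14
  q12 = (0 + 0) | d.0 | 0 | 0 | —d→ q14
  q13 = (0 + 0) | 0 | (0 | 0 + b.0) | 0 | —b→ q14
  q14 = (0 + 0) | 0 | 0 | 0 | stopped
Partition-refinement fixed point:
  B0 = {p0}
  B1 = {p2}
  B2 = {p6}
  B3 = {p10}
  B4 = {p13}
  B5 = {p14, q14}
  B6 = {p12, q12}
  B7 = {p5}
  B8 = {p9}
  B9 = {p11, q11, q13}
  B10 = {p8, q10, q8}
  B11 = {p1}
  B12 = {p3, q3}
  B13 = {p7, q7}
  B14 = {p4}
  B15 = {q0}
  B16 = {q2}
  B17 = {q5}
  B18 = {q9}
  B19 = {q6}
  B20 = {q1}
  B21 = {q4}
p0 ∈ B0, q0 ∈ B15 → different blocks

P ≁ Q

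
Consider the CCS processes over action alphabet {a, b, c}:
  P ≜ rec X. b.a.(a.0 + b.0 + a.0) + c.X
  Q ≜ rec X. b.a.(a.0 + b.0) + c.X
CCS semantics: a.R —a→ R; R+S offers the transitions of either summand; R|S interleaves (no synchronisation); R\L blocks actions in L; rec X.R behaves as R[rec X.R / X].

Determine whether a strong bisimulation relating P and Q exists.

P ~ Q

LTS(P): 4 reachable states
  p0 = rec X. b.a.(a.0 + b.0 + a.0) + c.X has moves ··b··> p1, ··c··> p0
  p1 = a.(a.0 + b.0 + a.0) has moves ··a··> p2
  p2 = a.0 + b.0 + a.0 has moves ··a··> p3, ··b··> p3
  p3 = 0 has moves deadlocked
LTS(Q): 4 reachable states
  q0 = rec X. b.a.(a.0 + b.0) + c.X has moves ··b··> q1, ··c··> q0
  q1 = a.(a.0 + b.0) has moves ··a··> q2
  q2 = a.0 + b.0 has moves ··a··> q3, ··b··> q3
  q3 = 0 has moves deadlocked
Coarsest stable partition (strong bisimilarity classes):
  B0 = {p0, q0}
  B1 = {p1, q1}
  B2 = {p2, q2}
  B3 = {p3, q3}
p0 ∈ B0, q0 ∈ B0 → same block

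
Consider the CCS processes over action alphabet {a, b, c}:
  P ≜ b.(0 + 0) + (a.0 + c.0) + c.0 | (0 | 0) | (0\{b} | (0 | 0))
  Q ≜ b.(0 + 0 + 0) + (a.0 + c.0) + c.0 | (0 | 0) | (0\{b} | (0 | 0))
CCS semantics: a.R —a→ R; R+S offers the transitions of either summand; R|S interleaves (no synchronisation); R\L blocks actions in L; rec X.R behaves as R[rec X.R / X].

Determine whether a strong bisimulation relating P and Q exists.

YES

Reachable graph of P (4 states):
  m0 = b.(0 + 0) + (a.0 + c.0) + c.0 | (0 | 0) | (0\{b} | (0 | 0)) :: —a→ m1, —b→ m2, —c→ m1, —c→ m3
  m1 = 0 :: ∅
  m2 = 0 + 0 :: ∅
  m3 = 0 | (0 | 0) | (0\{b} | (0 | 0)) :: ∅
Reachable graph of Q (4 states):
  n0 = b.(0 + 0 + 0) + (a.0 + c.0) + c.0 | (0 | 0) | (0\{b} | (0 | 0)) :: —a→ n1, —b→ n2, —c→ n1, —c→ n3
  n1 = 0 :: ∅
  n2 = 0 + 0 + 0 :: ∅
  n3 = 0 | (0 | 0) | (0\{b} | (0 | 0)) :: ∅
Bisimilarity quotient blocks:
  B0 = {m0, n0}
  B1 = {m1, m2, m3, n1, n2, n3}
m0 ∈ B0, n0 ∈ B0 → same block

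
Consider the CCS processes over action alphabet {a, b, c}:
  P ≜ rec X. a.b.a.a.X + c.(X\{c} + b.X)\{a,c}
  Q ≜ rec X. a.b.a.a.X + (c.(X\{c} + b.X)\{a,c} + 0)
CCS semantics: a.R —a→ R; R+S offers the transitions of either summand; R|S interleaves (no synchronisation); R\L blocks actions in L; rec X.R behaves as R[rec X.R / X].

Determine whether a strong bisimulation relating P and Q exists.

P ~ Q

LTS(P): 6 reachable states
  s0 = rec X. a.b.a.a.X + c.(X\{c} + b.X)\{a,c} has moves ··a··> s1, ··c··> s2
  s1 = b.a.a.(rec X. a.b.a.a.X + c.(X\{c} + b.X)\{a,c}) has moves ··b··> s3
  s2 = ((rec X. a.b.a.a.X + c.(X\{c} + b.X)\{a,c})\{c} + b.(rec X. a.b.a.a.X + c.(X\{c} + b.X)\{a,c}))\{a,c} has moves ··b··> s4
  s3 = a.a.(rec X. a.b.a.a.X + c.(X\{c} + b.X)\{a,c}) has moves ··a··> s5
  s4 = (rec X. a.b.a.a.X + c.(X\{c} + b.X)\{a,c})\{a,c} has moves stopped
  s5 = a.(rec X. a.b.a.a.X + c.(X\{c} + b.X)\{a,c}) has moves ··a··> s0
LTS(Q): 6 reachable states
  t0 = rec X. a.b.a.a.X + (c.(X\{c} + b.X)\{a,c} + 0) has moves ··a··> t1, ··c··> t2
  t1 = b.a.a.(rec X. a.b.a.a.X + (c.(X\{c} + b.X)\{a,c} + 0)) has moves ··b··> t3
  t2 = ((rec X. a.b.a.a.X + (c.(X\{c} + b.X)\{a,c} + 0))\{c} + b.(rec X. a.b.a.a.X + (c.(X\{c} + b.X)\{a,c} + 0)))\{a,c} has moves ··b··> t4
  t3 = a.a.(rec X. a.b.a.a.X + (c.(X\{c} + b.X)\{a,c} + 0)) has moves ··a··> t5
  t4 = (rec X. a.b.a.a.X + (c.(X\{c} + b.X)\{a,c} + 0))\{a,c} has moves stopped
  t5 = a.(rec X. a.b.a.a.X + (c.(X\{c} + b.X)\{a,c} + 0)) has moves ··a··> t0
Partition-refinement fixed point:
  B0 = {s0, t0}
  B1 = {s1, t1}
  B2 = {s3, t3}
  B3 = {s5, t5}
  B4 = {s2, t2}
  B5 = {s4, t4}
s0 ∈ B0, t0 ∈ B0 → same block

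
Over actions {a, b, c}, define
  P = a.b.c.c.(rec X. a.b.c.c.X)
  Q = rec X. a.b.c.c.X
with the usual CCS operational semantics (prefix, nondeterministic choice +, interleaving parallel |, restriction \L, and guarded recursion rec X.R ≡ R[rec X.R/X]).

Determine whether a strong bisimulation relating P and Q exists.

P ~ Q

Reachable graph of P (5 states):
  s0 = a.b.c.c.(rec X. a.b.c.c.X) :: --a--▸ s1
  s1 = b.c.c.(rec X. a.b.c.c.X) :: --b--▸ s2
  s2 = c.c.(rec X. a.b.c.c.X) :: --c--▸ s3
  s3 = c.(rec X. a.b.c.c.X) :: --c--▸ s4
  s4 = rec X. a.b.c.c.X :: --a--▸ s1
Reachable graph of Q (4 states):
  t0 = rec X. a.b.c.c.X :: --a--▸ t1
  t1 = b.c.c.(rec X. a.b.c.c.X) :: --b--▸ t2
  t2 = c.c.(rec X. a.b.c.c.X) :: --c--▸ t3
  t3 = c.(rec X. a.b.c.c.X) :: --c--▸ t0
Coarsest stable partition (strong bisimilarity classes):
  B0 = {s0, s4, t0}
  B1 = {s1, t1}
  B2 = {s2, t2}
  B3 = {s3, t3}
s0 ∈ B0, t0 ∈ B0 → same block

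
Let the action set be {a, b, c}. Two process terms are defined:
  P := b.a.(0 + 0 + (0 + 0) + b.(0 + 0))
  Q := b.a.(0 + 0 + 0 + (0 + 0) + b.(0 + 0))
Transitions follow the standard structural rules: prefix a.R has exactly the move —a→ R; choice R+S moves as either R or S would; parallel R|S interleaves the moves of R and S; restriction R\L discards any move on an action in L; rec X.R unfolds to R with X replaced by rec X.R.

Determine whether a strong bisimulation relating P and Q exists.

YES

Reachable graph of P (4 states):
  u0 = b.a.(0 + 0 + (0 + 0) + b.(0 + 0)) | ··b··> u1
  u1 = a.(0 + 0 + (0 + 0) + b.(0 + 0)) | ··a··> u2
  u2 = 0 + 0 + (0 + 0) + b.(0 + 0) | ··b··> u3
  u3 = 0 + 0 | stopped
Reachable graph of Q (4 states):
  v0 = b.a.(0 + 0 + 0 + (0 + 0) + b.(0 + 0)) | ··b··> v1
  v1 = a.(0 + 0 + 0 + (0 + 0) + b.(0 + 0)) | ··a··> v2
  v2 = 0 + 0 + 0 + (0 + 0) + b.(0 + 0) | ··b··> v3
  v3 = 0 + 0 | stopped
Coarsest stable partition (strong bisimilarity classes):
  B0 = {u0, v0}
  B1 = {u1, v1}
  B2 = {u2, v2}
  B3 = {u3, v3}
u0 ∈ B0, v0 ∈ B0 → same block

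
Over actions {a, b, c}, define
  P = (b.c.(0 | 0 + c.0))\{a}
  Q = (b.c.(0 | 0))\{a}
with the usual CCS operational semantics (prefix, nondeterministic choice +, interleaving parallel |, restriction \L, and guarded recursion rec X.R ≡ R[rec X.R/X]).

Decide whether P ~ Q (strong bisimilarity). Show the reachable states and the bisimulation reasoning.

LTS(P): 4 reachable states
  s0 = (b.c.(0 | 0 + c.0))\{a} :: --b--▸ s1
  s1 = (c.(0 | 0 + c.0))\{a} :: --c--▸ s2
  s2 = (0 | 0 + c.0)\{a} :: --c--▸ s3
  s3 = 0\{a} :: (no moves)
LTS(Q): 3 reachable states
  t0 = (b.c.(0 | 0))\{a} :: --b--▸ t1
  t1 = (c.(0 | 0))\{a} :: --c--▸ t2
  t2 = (0 | 0)\{a} :: (no moves)
Partition-refinement fixed point:
  B0 = {s0}
  B1 = {s1}
  B2 = {s2, t1}
  B3 = {s3, t2}
  B4 = {t0}
s0 ∈ B0, t0 ∈ B4 → different blocks

not bisimilar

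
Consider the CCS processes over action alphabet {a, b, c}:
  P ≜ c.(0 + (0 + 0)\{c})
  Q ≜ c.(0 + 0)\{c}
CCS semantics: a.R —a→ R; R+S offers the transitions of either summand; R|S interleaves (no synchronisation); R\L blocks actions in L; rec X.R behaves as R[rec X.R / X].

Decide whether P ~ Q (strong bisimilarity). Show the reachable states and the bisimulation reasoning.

bisimilar

LTS(P): 2 reachable states
  s0 = c.(0 + (0 + 0)\{c}) | —c→ s1
  s1 = 0 + (0 + 0)\{c} | stopped
LTS(Q): 2 reachable states
  t0 = c.(0 + 0)\{c} | —c→ t1
  t1 = (0 + 0)\{c} | stopped
Coarsest stable partition (strong bisimilarity classes):
  B0 = {s0, t0}
  B1 = {s1, t1}
s0 ∈ B0, t0 ∈ B0 → same block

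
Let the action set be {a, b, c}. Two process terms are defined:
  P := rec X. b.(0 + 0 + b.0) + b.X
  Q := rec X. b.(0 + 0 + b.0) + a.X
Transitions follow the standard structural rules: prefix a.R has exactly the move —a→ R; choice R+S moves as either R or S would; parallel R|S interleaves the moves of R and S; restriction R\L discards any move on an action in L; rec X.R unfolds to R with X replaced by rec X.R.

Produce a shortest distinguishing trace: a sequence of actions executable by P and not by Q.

Reachable graph of P (3 states):
  u0 = rec X. b.(0 + 0 + b.0) + b.X :: -b-> u0, -b-> u1
  u1 = 0 + 0 + b.0 :: -b-> u2
  u2 = 0 :: (no moves)
Reachable graph of Q (3 states):
  v0 = rec X. b.(0 + 0 + b.0) + a.X :: -a-> v0, -b-> v1
  v1 = 0 + 0 + b.0 :: -b-> v2
  v2 = 0 :: (no moves)
Run σ = ⟨bbb⟩ on P: start {u0}
  [1] b ⇒ {u0, u1}
  [2] b ⇒ {u0, u1, u2}
  [3] b ⇒ {u0, u1, u2}
  P completes σ.
Run σ = ⟨bbb⟩ on Q: start {v0}
  [1] b ⇒ {v1}
  [2] b ⇒ {v2}
  [3] b ⇒ no successor for Q

bbb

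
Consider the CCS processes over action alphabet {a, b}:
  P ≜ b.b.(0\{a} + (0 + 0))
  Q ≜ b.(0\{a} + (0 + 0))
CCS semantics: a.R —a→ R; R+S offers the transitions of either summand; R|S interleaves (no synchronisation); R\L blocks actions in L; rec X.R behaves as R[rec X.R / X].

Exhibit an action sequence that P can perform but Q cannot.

bb

Reachable graph of P (3 states):
  s0 = b.b.(0\{a} + (0 + 0)) :: --b--▸ s1
  s1 = b.(0\{a} + (0 + 0)) :: --b--▸ s2
  s2 = 0\{a} + (0 + 0) :: deadlocked
Reachable graph of Q (2 states):
  t0 = b.(0\{a} + (0 + 0)) :: --b--▸ t1
  t1 = 0\{a} + (0 + 0) :: deadlocked
Trace ⟨bb⟩ through P, begin at {s0}:
  after b @ step 1: {s1}
  after b @ step 2: {s2}
  — P admits the full trace.
Trace ⟨bb⟩ through Q, begin at {t0}:
  after b @ step 1: {t1}
  after b @ step 2: no successor for Q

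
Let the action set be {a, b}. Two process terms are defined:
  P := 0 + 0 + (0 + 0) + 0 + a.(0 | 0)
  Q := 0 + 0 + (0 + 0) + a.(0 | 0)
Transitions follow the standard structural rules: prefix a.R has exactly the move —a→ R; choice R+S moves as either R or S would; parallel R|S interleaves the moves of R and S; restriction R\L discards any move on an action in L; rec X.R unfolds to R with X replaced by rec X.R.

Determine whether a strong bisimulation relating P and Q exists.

P's transition system — 2 states:
  s0 = 0 + 0 + (0 + 0) + 0 + a.(0 | 0) ⊢ —a→ s1
  s1 = 0 | 0 ⊢ stopped
Q's transition system — 2 states:
  t0 = 0 + 0 + (0 + 0) + a.(0 | 0) ⊢ —a→ t1
  t1 = 0 | 0 ⊢ stopped
Partition-refinement fixed point:
  B0 = {s0, t0}
  B1 = {s1, t1}
s0 ∈ B0, t0 ∈ B0 → same block

bisimilar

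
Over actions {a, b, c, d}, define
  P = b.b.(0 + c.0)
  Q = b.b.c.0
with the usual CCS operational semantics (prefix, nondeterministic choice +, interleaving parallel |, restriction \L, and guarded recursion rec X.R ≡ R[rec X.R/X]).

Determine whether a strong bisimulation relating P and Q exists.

YES

Reachable graph of P (4 states):
  s0 = b.b.(0 + c.0) has moves -b-> s1
  s1 = b.(0 + c.0) has moves -b-> s2
  s2 = 0 + c.0 has moves -c-> s3
  s3 = 0 has moves ·
Reachable graph of Q (4 states):
  t0 = b.b.c.0 has moves -b-> t1
  t1 = b.c.0 has moves -b-> t2
  t2 = c.0 has moves -c-> t3
  t3 = 0 has moves ·
Bisimilarity quotient blocks:
  B0 = {s0, t0}
  B1 = {s1, t1}
  B2 = {s2, t2}
  B3 = {s3, t3}
s0 ∈ B0, t0 ∈ B0 → same block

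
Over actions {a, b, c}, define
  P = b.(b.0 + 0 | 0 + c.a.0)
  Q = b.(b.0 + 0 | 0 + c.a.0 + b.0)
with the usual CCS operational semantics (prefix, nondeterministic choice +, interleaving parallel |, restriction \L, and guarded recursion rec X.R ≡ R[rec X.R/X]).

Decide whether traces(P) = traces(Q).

traces(P) = traces(Q)

P's transition system — 4 states:
  m0 = b.(b.0 + 0 | 0 + c.a.0) ⊢ ··b··> m1
  m1 = b.0 + 0 | 0 + c.a.0 ⊢ ··b··> m2, ··c··> m3
  m2 = 0 ⊢ deadlocked
  m3 = a.0 ⊢ ··a··> m2
Q's transition system — 4 states:
  n0 = b.(b.0 + 0 | 0 + c.a.0 + b.0) ⊢ ··b··> n1
  n1 = b.0 + 0 | 0 + c.a.0 + b.0 ⊢ ··b··> n2, ··c··> n3
  n2 = 0 ⊢ deadlocked
  n3 = a.0 ⊢ ··a··> n2
Coarsest stable partition (strong bisimilarity classes):
  B0 = {m0, n0}
  B1 = {m1, n1}
  B2 = {m3, n3}
  B3 = {m2, n2}
m0 ∈ B0, n0 ∈ B0 → same block
Bisimilar ⇒ trace-equivalent.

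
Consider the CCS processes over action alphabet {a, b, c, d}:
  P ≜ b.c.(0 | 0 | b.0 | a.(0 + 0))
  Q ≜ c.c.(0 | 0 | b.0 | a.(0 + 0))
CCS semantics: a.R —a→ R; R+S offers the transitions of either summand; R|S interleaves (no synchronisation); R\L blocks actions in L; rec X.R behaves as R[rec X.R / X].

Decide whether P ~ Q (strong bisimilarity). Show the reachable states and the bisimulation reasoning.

P's transition system — 6 states:
  u0 = b.c.(0 | 0 | b.0 | a.(0 + 0)) has moves ··b··> u1
  u1 = c.(0 | 0 | b.0 | a.(0 + 0)) has moves ··c··> u2
  u2 = 0 | 0 | b.0 | a.(0 + 0) has moves ··a··> u3, ··b··> u4
  u3 = 0 | 0 | b.0 | (0 + 0) has moves ··b··> u5
  u4 = 0 | 0 | 0 | a.(0 + 0) has moves ··a··> u5
  u5 = 0 | 0 | 0 | (0 + 0) has moves ·
Q's transition system — 6 states:
  v0 = c.c.(0 | 0 | b.0 | a.(0 + 0)) has moves ··c··> v1
  v1 = c.(0 | 0 | b.0 | a.(0 + 0)) has moves ··c··> v2
  v2 = 0 | 0 | b.0 | a.(0 + 0) has moves ··a··> v3, ··b··> v4
  v3 = 0 | 0 | b.0 | (0 + 0) has moves ··b··> v5
  v4 = 0 | 0 | 0 | a.(0 + 0) has moves ··a··> v5
  v5 = 0 | 0 | 0 | (0 + 0) has moves ·
Partition-refinement fixed point:
  B0 = {u0}
  B1 = {u1, v1}
  B2 = {u2, v2}
  B3 = {u4, v4}
  B4 = {u5, v5}
  B5 = {u3, v3}
  B6 = {v0}
u0 ∈ B0, v0 ∈ B6 → different blocks

NO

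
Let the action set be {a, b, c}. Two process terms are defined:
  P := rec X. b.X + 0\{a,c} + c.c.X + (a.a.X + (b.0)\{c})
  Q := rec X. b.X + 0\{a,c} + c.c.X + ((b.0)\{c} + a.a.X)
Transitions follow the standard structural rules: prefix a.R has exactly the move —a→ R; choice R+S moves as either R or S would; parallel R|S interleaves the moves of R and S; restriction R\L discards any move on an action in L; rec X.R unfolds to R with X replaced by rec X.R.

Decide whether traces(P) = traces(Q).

P's transition system — 4 states:
  u0 = rec X. b.X + 0\{a,c} + c.c.X + (a.a.X + (b.0)\{c}) ⊢ --a--▸ u1, --b--▸ u0, --b--▸ u2, --c--▸ u3
  u1 = a.(rec X. b.X + 0\{a,c} + c.c.X + (a.a.X + (b.0)\{c})) ⊢ --a--▸ u0
  u2 = 0\{c} ⊢ deadlocked
  u3 = c.(rec X. b.X + 0\{a,c} + c.c.X + (a.a.X + (b.0)\{c})) ⊢ --c--▸ u0
Q's transition system — 4 states:
  v0 = rec X. b.X + 0\{a,c} + c.c.X + ((b.0)\{c} + a.a.X) ⊢ --a--▸ v1, --b--▸ v0, --b--▸ v2, --c--▸ v3
  v1 = a.(rec X. b.X + 0\{a,c} + c.c.X + ((b.0)\{c} + a.a.X)) ⊢ --a--▸ v0
  v2 = 0\{c} ⊢ deadlocked
  v3 = c.(rec X. b.X + 0\{a,c} + c.c.X + ((b.0)\{c} + a.a.X)) ⊢ --c--▸ v0
Coarsest stable partition (strong bisimilarity classes):
  B0 = {u0, v0}
  B1 = {u1, v1}
  B2 = {u2, v2}
  B3 = {u3, v3}
u0 ∈ B0, v0 ∈ B0 → same block
Bisimilar ⇒ trace-equivalent.

YES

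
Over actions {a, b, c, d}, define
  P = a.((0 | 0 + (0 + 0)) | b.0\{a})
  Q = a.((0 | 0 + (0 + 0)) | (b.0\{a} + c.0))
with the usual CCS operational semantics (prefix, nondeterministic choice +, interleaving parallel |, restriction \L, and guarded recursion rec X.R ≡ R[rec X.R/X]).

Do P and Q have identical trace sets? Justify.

LTS(P): 3 reachable states
  p0 = a.((0 | 0 + (0 + 0)) | b.0\{a}) ⊢ —a→ p1
  p1 = (0 | 0 + (0 + 0)) | b.0\{a} ⊢ —b→ p2
  p2 = (0 | 0 + (0 + 0)) | 0\{a} ⊢ ∅
LTS(Q): 4 reachable states
  q0 = a.((0 | 0 + (0 + 0)) | (b.0\{a} + c.0)) ⊢ —a→ q1
  q1 = (0 | 0 + (0 + 0)) | (b.0\{a} + c.0) ⊢ —b→ q2, —c→ q3
  q2 = (0 | 0 + (0 + 0)) | 0\{a} ⊢ ∅
  q3 = (0 | 0 + (0 + 0)) | 0 ⊢ ∅
Trace ⟨ac⟩ through Q, begin at {q0}:
  step 1 (a): {q1}
  step 2 (c): {q3}
  ✓ Q
Trace ⟨ac⟩ through P, begin at {p0}:
  step 1 (a): {p1}
  step 2 (c): ∅ (P stuck)

NO — witness ⟨ac⟩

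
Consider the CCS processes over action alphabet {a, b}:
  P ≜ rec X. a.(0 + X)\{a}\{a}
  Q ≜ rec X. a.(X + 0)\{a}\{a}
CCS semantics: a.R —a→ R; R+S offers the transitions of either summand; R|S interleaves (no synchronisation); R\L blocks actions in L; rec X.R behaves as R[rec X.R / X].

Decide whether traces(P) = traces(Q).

P's transition system — 2 states:
  s0 = rec X. a.(0 + X)\{a}\{a} ⊢ -a-> s1
  s1 = (0 + (rec X. a.(0 + X)\{a}\{a}))\{a}\{a} ⊢ stopped
Q's transition system — 2 states:
  t0 = rec X. a.(X + 0)\{a}\{a} ⊢ -a-> t1
  t1 = ((rec X. a.(X + 0)\{a}\{a}) + 0)\{a}\{a} ⊢ stopped
Coarsest stable partition (strong bisimilarity classes):
  B0 = {s0, t0}
  B1 = {s1, t1}
s0 ∈ B0, t0 ∈ B0 → same block
Bisimilar ⇒ trace-equivalent.

YES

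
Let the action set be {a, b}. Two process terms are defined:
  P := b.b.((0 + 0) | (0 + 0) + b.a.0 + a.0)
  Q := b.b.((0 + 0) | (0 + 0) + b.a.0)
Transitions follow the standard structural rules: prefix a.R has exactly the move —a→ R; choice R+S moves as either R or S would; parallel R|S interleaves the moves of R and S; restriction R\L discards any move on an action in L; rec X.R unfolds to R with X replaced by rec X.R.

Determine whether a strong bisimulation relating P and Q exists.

P's transition system — 5 states:
  s0 = b.b.((0 + 0) | (0 + 0) + b.a.0 + a.0) :: —b→ s1
  s1 = b.((0 + 0) | (0 + 0) + b.a.0 + a.0) :: —b→ s2
  s2 = (0 + 0) | (0 + 0) + b.a.0 + a.0 :: —a→ s3, —b→ s4
  s3 = 0 :: ·
  s4 = a.0 :: —a→ s3
Q's transition system — 5 states:
  t0 = b.b.((0 + 0) | (0 + 0) + b.a.0) :: —b→ t1
  t1 = b.((0 + 0) | (0 + 0) + b.a.0) :: —b→ t2
  t2 = (0 + 0) | (0 + 0) + b.a.0 :: —b→ t3
  t3 = a.0 :: —a→ t4
  t4 = 0 :: ·
Bisimilarity quotient blocks:
  B0 = {s0}
  B1 = {s1}
  B2 = {s2}
  B3 = {s3, t4}
  B4 = {s4, t3}
  B5 = {t0}
  B6 = {t1}
  B7 = {t2}
s0 ∈ B0, t0 ∈ B5 → different blocks

not bisimilar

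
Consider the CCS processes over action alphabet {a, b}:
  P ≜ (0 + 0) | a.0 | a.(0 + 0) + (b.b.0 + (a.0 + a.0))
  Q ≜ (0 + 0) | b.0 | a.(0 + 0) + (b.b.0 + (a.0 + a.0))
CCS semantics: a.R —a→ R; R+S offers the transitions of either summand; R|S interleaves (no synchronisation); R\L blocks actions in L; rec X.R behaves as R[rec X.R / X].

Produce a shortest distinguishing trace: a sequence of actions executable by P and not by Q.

Reachable graph of P (6 states):
  u0 = (0 + 0) | a.0 | a.(0 + 0) + (b.b.0 + (a.0 + a.0)) | --a--▸ u1, --a--▸ u2, --a--▸ u3, --b--▸ u4
  u1 = (0 + 0) | 0 | a.(0 + 0) | --a--▸ u5
  u2 = (0 + 0) | a.0 | (0 + 0) | --a--▸ u5
  u3 = 0 | stopped
  u4 = b.0 | --b--▸ u3
  u5 = (0 + 0) | 0 | (0 + 0) | stopped
Reachable graph of Q (6 states):
  v0 = (0 + 0) | b.0 | a.(0 + 0) + (b.b.0 + (a.0 + a.0)) | --a--▸ v1, --a--▸ v2, --b--▸ v3, --b--▸ v4
  v1 = (0 + 0) | b.0 | (0 + 0) | --b--▸ v5
  v2 = 0 | stopped
  v3 = (0 + 0) | 0 | a.(0 + 0) | --a--▸ v5
  v4 = b.0 | --b--▸ v2
  v5 = (0 + 0) | 0 | (0 + 0) | stopped
Run σ = ⟨aa⟩ on P: start {u0}
  after a @ step 1: {u1, u2, u3}
  after a @ step 2: {u5}
  ✓ P
Run σ = ⟨aa⟩ on Q: start {v0}
  after a @ step 1: {v1, v2}
  after a @ step 2: ∅ (Q stuck)

aa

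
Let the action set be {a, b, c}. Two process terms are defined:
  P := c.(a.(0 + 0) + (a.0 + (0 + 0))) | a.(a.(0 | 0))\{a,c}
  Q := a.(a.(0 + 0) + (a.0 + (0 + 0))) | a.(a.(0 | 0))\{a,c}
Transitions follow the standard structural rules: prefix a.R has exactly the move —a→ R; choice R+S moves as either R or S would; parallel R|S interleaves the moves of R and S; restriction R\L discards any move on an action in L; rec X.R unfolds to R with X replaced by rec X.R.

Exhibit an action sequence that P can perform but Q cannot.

c

LTS(P): 8 reachable states
  u0 = c.(a.(0 + 0) + (a.0 + (0 + 0))) | a.(a.(0 | 0))\{a,c} has moves =a=> u1, =c=> u2
  u1 = c.(a.(0 + 0) + (a.0 + (0 + 0))) | (a.(0 | 0))\{a,c} has moves =c=> u3
  u2 = (a.(0 + 0) + (a.0 + (0 + 0))) | a.(a.(0 | 0))\{a,c} has moves =a=> u3, =a=> u4, =a=> u5
  u3 = (a.(0 + 0) + (a.0 + (0 + 0))) | (a.(0 | 0))\{a,c} has moves =a=> u6, =a=> u7
  u4 = (0 + 0) | a.(a.(0 | 0))\{a,c} has moves =a=> u6
  u5 = 0 | a.(a.(0 | 0))\{a,c} has moves =a=> u7
  u6 = (0 + 0) | (a.(0 | 0))\{a,c} has moves ∅
  u7 = 0 | (a.(0 | 0))\{a,c} has moves ∅
LTS(Q): 8 reachable states
  v0 = a.(a.(0 + 0) + (a.0 + (0 + 0))) | a.(a.(0 | 0))\{a,c} has moves =a=> v1, =a=> v2
  v1 = (a.(0 + 0) + (a.0 + (0 + 0))) | a.(a.(0 | 0))\{a,c} has moves =a=> v3, =a=> v4, =a=> v5
  v2 = a.(a.(0 + 0) + (a.0 + (0 + 0))) | (a.(0 | 0))\{a,c} has moves =a=> v4
  v3 = (0 + 0) | a.(a.(0 | 0))\{a,c} has moves =a=> v6
  v4 = (a.(0 + 0) + (a.0 + (0 + 0))) | (a.(0 | 0))\{a,c} has moves =a=> v6, =a=> v7
  v5 = 0 | a.(a.(0 | 0))\{a,c} has moves =a=> v7
  v6 = (0 + 0) | (a.(0 | 0))\{a,c} has moves ∅
  v7 = 0 | (a.(0 | 0))\{a,c} has moves ∅
Run σ = ⟨c⟩ on P: start {u0}
  [1] c ⇒ {u2}
  ✓ P
Run σ = ⟨c⟩ on Q: start {v0}
  [1] c ⇒ ∅  — Q cannot continue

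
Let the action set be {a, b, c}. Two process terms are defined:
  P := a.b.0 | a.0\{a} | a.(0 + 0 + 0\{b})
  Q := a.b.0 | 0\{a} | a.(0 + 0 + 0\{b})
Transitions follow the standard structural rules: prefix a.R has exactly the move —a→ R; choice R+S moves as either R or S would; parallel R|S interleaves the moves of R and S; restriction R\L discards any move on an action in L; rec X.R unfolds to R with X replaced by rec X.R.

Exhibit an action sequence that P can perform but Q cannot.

aaa

P's transition system — 12 states:
  s0 = a.b.0 | a.0\{a} | a.(0 + 0 + 0\{b}) :: --a--▸ s1, --a--▸ s2, --a--▸ s3
  s1 = a.b.0 | 0\{a} | a.(0 + 0 + 0\{b}) :: --a--▸ s4, --a--▸ s5
  s2 = a.b.0 | a.0\{a} | (0 + 0 + 0\{b}) :: --a--▸ s4, --a--▸ s6
  s3 = b.0 | a.0\{a} | a.(0 + 0 + 0\{b}) :: --a--▸ s5, --a--▸ s6, --b--▸ s7
  s4 = a.b.0 | 0\{a} | (0 + 0 + 0\{b}) :: --a--▸ s8
  s5 = b.0 | 0\{a} | a.(0 + 0 + 0\{b}) :: --a--▸ s8, --b--▸ s9
  s6 = b.0 | a.0\{a} | (0 + 0 + 0\{b}) :: --a--▸ s8, --b--▸ s10
  s7 = 0 | a.0\{a} | a.(0 + 0 + 0\{b}) :: --a--▸ s10, --a--▸ s9
  s8 = b.0 | 0\{a} | (0 + 0 + 0\{b}) :: --b--▸ s11
  s9 = 0 | 0\{a} | a.(0 + 0 + 0\{b}) :: --a--▸ s11
  s10 = 0 | a.0\{a} | (0 + 0 + 0\{b}) :: --a--▸ s11
  s11 = 0 | 0\{a} | (0 + 0 + 0\{b}) :: (no moves)
Q's transition system — 6 states:
  t0 = a.b.0 | 0\{a} | a.(0 + 0 + 0\{b}) :: --a--▸ t1, --a--▸ t2
  t1 = a.b.0 | 0\{a} | (0 + 0 + 0\{b}) :: --a--▸ t3
  t2 = b.0 | 0\{a} | a.(0 + 0 + 0\{b}) :: --a--▸ t3, --b--▸ t4
  t3 = b.0 | 0\{a} | (0 + 0 + 0\{b}) :: --b--▸ t5
  t4 = 0 | 0\{a} | a.(0 + 0 + 0\{b}) :: --a--▸ t5
  t5 = 0 | 0\{a} | (0 + 0 + 0\{b}) :: (no moves)
Trace ⟨aaa⟩ through P, begin at {s0}:
  step 1 (a): {s1, s2, s3}
  step 2 (a): {s4, s5, s6}
  step 3 (a): {s8}
  P completes σ.
Trace ⟨aaa⟩ through Q, begin at {t0}:
  step 1 (a): {t1, t2}
  step 2 (a): {t3}
  step 3 (a): no successor for Q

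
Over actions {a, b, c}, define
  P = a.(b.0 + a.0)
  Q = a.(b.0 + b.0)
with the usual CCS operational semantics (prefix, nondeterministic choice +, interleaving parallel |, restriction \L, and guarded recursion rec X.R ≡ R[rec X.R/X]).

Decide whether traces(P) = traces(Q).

NO — witness ⟨aa⟩

P's transition system — 3 states:
  u0 = a.(b.0 + a.0) :: ··a··> u1
  u1 = b.0 + a.0 :: ··a··> u2, ··b··> u2
  u2 = 0 :: (no moves)
Q's transition system — 3 states:
  v0 = a.(b.0 + b.0) :: ··a··> v1
  v1 = b.0 + b.0 :: ··b··> v2
  v2 = 0 :: (no moves)
Trace ⟨aa⟩ through P, begin at {u0}:
  [1] a ⇒ {u1}
  [2] a ⇒ {u2}
  ✓ P
Trace ⟨aa⟩ through Q, begin at {v0}:
  [1] a ⇒ {v1}
  [2] a ⇒ ∅  — Q cannot continue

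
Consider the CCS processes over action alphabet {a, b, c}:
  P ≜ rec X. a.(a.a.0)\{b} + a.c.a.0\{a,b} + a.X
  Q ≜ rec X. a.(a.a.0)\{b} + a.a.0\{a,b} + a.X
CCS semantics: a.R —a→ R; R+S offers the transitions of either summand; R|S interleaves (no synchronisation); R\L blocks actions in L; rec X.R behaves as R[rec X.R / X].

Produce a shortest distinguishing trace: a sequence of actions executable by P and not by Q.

ac

P's transition system — 7 states:
  u0 = rec X. a.(a.a.0)\{b} + a.c.a.0\{a,b} + a.X ⊢ =a=> u0, =a=> u1, =a=> u2
  u1 = (a.a.0)\{b} ⊢ =a=> u3
  u2 = c.a.0\{a,b} ⊢ =c=> u4
  u3 = (a.0)\{b} ⊢ =a=> u5
  u4 = a.0\{a,b} ⊢ =a=> u6
  u5 = 0\{b} ⊢ ∅
  u6 = 0\{a,b} ⊢ ∅
Q's transition system — 6 states:
  v0 = rec X. a.(a.a.0)\{b} + a.a.0\{a,b} + a.X ⊢ =a=> v0, =a=> v1, =a=> v2
  v1 = (a.a.0)\{b} ⊢ =a=> v3
  v2 = a.0\{a,b} ⊢ =a=> v4
  v3 = (a.0)\{b} ⊢ =a=> v5
  v4 = 0\{a,b} ⊢ ∅
  v5 = 0\{b} ⊢ ∅
Executing ac from P (initial set {u0}):
  after a @ step 1: {u0, u1, u2}
  after c @ step 2: {u4}
  ✓ P
Executing ac from Q (initial set {v0}):
  after a @ step 1: {v0, v1, v2}
  after c @ step 2: ∅  — Q cannot continue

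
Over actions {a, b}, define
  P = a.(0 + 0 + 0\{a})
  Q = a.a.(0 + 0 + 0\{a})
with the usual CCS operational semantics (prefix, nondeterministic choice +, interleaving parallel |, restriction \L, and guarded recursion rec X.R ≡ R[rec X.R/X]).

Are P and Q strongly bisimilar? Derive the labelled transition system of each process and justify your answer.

Reachable graph of P (2 states):
  p0 = a.(0 + 0 + 0\{a}) has moves ··a··> p1
  p1 = 0 + 0 + 0\{a} has moves stopped
Reachable graph of Q (3 states):
  q0 = a.a.(0 + 0 + 0\{a}) has moves ··a··> q1
  q1 = a.(0 + 0 + 0\{a}) has moves ··a··> q2
  q2 = 0 + 0 + 0\{a} has moves stopped
Bisimilarity quotient blocks:
  B0 = {p0, q1}
  B1 = {p1, q2}
  B2 = {q0}
p0 ∈ B0, q0 ∈ B2 → different blocks

P ≁ Q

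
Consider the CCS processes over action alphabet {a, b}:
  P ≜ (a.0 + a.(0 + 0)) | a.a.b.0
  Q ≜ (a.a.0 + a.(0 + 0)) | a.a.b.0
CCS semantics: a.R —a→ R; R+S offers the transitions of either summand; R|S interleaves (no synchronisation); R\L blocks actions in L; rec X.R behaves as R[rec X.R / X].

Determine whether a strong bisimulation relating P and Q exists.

NO

P's transition system — 12 states:
  u0 = (a.0 + a.(0 + 0)) | a.a.b.0 | -a-> u1, -a-> u2, -a-> u3
  u1 = (0 + 0) | a.a.b.0 | -a-> u4
  u2 = (a.0 + a.(0 + 0)) | a.b.0 | -a-> u4, -a-> u5, -a-> u6
  u3 = 0 | a.a.b.0 | -a-> u6
  u4 = (0 + 0) | a.b.0 | -a-> u7
  u5 = (a.0 + a.(0 + 0)) | b.0 | -a-> u7, -a-> u8, -b-> u9
  u6 = 0 | a.b.0 | -a-> u8
  u7 = (0 + 0) | b.0 | -b-> u10
  u8 = 0 | b.0 | -b-> u11
  u9 = (a.0 + a.(0 + 0)) | 0 | -a-> u10, -a-> u11
  u10 = (0 + 0) | 0 | ∅
  u11 = 0 | 0 | ∅
Q's transition system — 16 states:
  v0 = (a.a.0 + a.(0 + 0)) | a.a.b.0 | -a-> v1, -a-> v2, -a-> v3
  v1 = (0 + 0) | a.a.b.0 | -a-> v4
  v2 = (a.a.0 + a.(0 + 0)) | a.b.0 | -a-> v4, -a-> v5, -a-> v6
  v3 = a.0 | a.a.b.0 | -a-> v6, -a-> v7
  v4 = (0 + 0) | a.b.0 | -a-> v8
  v5 = (a.a.0 + a.(0 + 0)) | b.0 | -a-> v8, -a-> v9, -b-> v10
  v6 = a.0 | a.b.0 | -a-> v11, -a-> v9
  v7 = 0 | a.a.b.0 | -a-> v11
  v8 = (0 + 0) | b.0 | -b-> v12
  v9 = a.0 | b.0 | -a-> v13, -b-> v14
  v10 = (a.a.0 + a.(0 + 0)) | 0 | -a-> v12, -a-> v14
  v11 = 0 | a.b.0 | -a-> v13
  v12 = (0 + 0) | 0 | ∅
  v13 = 0 | b.0 | -b-> v15
  v14 = a.0 | 0 | -a-> v15
  v15 = 0 | 0 | ∅
Bisimilarity quotient blocks:
  B0 = {u0, v3}
  B1 = {u1, u3, v1, v7}
  B2 = {u4, u6, v11, v4}
  B3 = {u7, u8, v13, v8}
  B4 = {u10, u11, v12, v15}
  B5 = {u2, v6}
  B6 = {u5, v9}
  B7 = {u9, v14}
  B8 = {v0}
  B9 = {v2}
  B10 = {v5}
  B11 = {v10}
u0 ∈ B0, v0 ∈ B8 → different blocks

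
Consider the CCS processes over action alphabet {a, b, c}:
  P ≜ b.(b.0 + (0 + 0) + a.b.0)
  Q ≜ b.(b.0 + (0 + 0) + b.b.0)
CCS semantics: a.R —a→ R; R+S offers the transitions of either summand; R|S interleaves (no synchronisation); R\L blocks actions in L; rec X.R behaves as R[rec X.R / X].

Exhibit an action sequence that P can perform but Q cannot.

LTS(P): 4 reachable states
  s0 = b.(b.0 + (0 + 0) + a.b.0) ⊢ —b→ s1
  s1 = b.0 + (0 + 0) + a.b.0 ⊢ —a→ s2, —b→ s3
  s2 = b.0 ⊢ —b→ s3
  s3 = 0 ⊢ (no moves)
LTS(Q): 4 reachable states
  t0 = b.(b.0 + (0 + 0) + b.b.0) ⊢ —b→ t1
  t1 = b.0 + (0 + 0) + b.b.0 ⊢ —b→ t2, —b→ t3
  t2 = 0 ⊢ (no moves)
  t3 = b.0 ⊢ —b→ t2
Executing ba from P (initial set {s0}):
  [1] b ⇒ {s1}
  [2] a ⇒ {s2}
  ✓ P
Executing ba from Q (initial set {t0}):
  [1] b ⇒ {t1}
  [2] a ⇒ no successor for Q

ba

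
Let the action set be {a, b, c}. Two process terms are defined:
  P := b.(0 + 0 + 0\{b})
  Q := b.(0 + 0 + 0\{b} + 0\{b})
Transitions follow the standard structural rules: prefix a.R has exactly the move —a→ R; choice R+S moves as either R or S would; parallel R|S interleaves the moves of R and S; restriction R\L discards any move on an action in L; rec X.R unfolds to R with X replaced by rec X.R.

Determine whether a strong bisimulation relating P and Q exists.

LTS(P): 2 reachable states
  m0 = b.(0 + 0 + 0\{b}) has moves =b=> m1
  m1 = 0 + 0 + 0\{b} has moves (no moves)
LTS(Q): 2 reachable states
  n0 = b.(0 + 0 + 0\{b} + 0\{b}) has moves =b=> n1
  n1 = 0 + 0 + 0\{b} + 0\{b} has moves (no moves)
Partition-refinement fixed point:
  B0 = {m0, n0}
  B1 = {m1, n1}
m0 ∈ B0, n0 ∈ B0 → same block

YES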